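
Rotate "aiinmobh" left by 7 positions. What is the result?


Input: "aiinmobh", rotate left by 7
First 7 characters: "aiinmob"
Remaining characters: "h"
Concatenate remaining + first: "h" + "aiinmob" = "haiinmob"

haiinmob


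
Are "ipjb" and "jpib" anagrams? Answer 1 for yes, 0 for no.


Strings: "ipjb", "jpib"
Sorted first:  bijp
Sorted second: bijp
Sorted forms match => anagrams

1


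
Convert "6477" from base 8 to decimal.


Input: "6477" in base 8
Positional expansion:
  Digit '6' (value 6) x 8^3 = 3072
  Digit '4' (value 4) x 8^2 = 256
  Digit '7' (value 7) x 8^1 = 56
  Digit '7' (value 7) x 8^0 = 7
Sum = 3391

3391


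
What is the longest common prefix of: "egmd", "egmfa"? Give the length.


Words: egmd, egmfa
  Position 0: all 'e' => match
  Position 1: all 'g' => match
  Position 2: all 'm' => match
  Position 3: ('d', 'f') => mismatch, stop
LCP = "egm" (length 3)

3


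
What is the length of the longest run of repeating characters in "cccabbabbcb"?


Input: "cccabbabbcb"
Scanning for longest run:
  Position 1 ('c'): continues run of 'c', length=2
  Position 2 ('c'): continues run of 'c', length=3
  Position 3 ('a'): new char, reset run to 1
  Position 4 ('b'): new char, reset run to 1
  Position 5 ('b'): continues run of 'b', length=2
  Position 6 ('a'): new char, reset run to 1
  Position 7 ('b'): new char, reset run to 1
  Position 8 ('b'): continues run of 'b', length=2
  Position 9 ('c'): new char, reset run to 1
  Position 10 ('b'): new char, reset run to 1
Longest run: 'c' with length 3

3


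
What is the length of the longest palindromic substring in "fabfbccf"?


Input: "fabfbccf"
Checking substrings for palindromes:
  [2:5] "bfb" (len 3) => palindrome
  [5:7] "cc" (len 2) => palindrome
Longest palindromic substring: "bfb" with length 3

3


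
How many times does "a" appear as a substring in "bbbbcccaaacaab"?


Searching for "a" in "bbbbcccaaacaab"
Scanning each position:
  Position 0: "b" => no
  Position 1: "b" => no
  Position 2: "b" => no
  Position 3: "b" => no
  Position 4: "c" => no
  Position 5: "c" => no
  Position 6: "c" => no
  Position 7: "a" => MATCH
  Position 8: "a" => MATCH
  Position 9: "a" => MATCH
  Position 10: "c" => no
  Position 11: "a" => MATCH
  Position 12: "a" => MATCH
  Position 13: "b" => no
Total occurrences: 5

5


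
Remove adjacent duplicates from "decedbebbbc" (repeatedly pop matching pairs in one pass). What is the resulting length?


Input: decedbebbbc
Stack-based adjacent duplicate removal:
  Read 'd': push. Stack: d
  Read 'e': push. Stack: de
  Read 'c': push. Stack: dec
  Read 'e': push. Stack: dece
  Read 'd': push. Stack: deced
  Read 'b': push. Stack: decedb
  Read 'e': push. Stack: decedbe
  Read 'b': push. Stack: decedbeb
  Read 'b': matches stack top 'b' => pop. Stack: decedbe
  Read 'b': push. Stack: decedbeb
  Read 'c': push. Stack: decedbebc
Final stack: "decedbebc" (length 9)

9


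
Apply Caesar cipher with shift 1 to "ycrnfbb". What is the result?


Caesar cipher: shift "ycrnfbb" by 1
  'y' (pos 24) + 1 = pos 25 = 'z'
  'c' (pos 2) + 1 = pos 3 = 'd'
  'r' (pos 17) + 1 = pos 18 = 's'
  'n' (pos 13) + 1 = pos 14 = 'o'
  'f' (pos 5) + 1 = pos 6 = 'g'
  'b' (pos 1) + 1 = pos 2 = 'c'
  'b' (pos 1) + 1 = pos 2 = 'c'
Result: zdsogcc

zdsogcc


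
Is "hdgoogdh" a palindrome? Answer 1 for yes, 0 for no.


Input: hdgoogdh
Reversed: hdgoogdh
  Compare pos 0 ('h') with pos 7 ('h'): match
  Compare pos 1 ('d') with pos 6 ('d'): match
  Compare pos 2 ('g') with pos 5 ('g'): match
  Compare pos 3 ('o') with pos 4 ('o'): match
Result: palindrome

1


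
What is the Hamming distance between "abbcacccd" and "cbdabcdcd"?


Comparing "abbcacccd" and "cbdabcdcd" position by position:
  Position 0: 'a' vs 'c' => differ
  Position 1: 'b' vs 'b' => same
  Position 2: 'b' vs 'd' => differ
  Position 3: 'c' vs 'a' => differ
  Position 4: 'a' vs 'b' => differ
  Position 5: 'c' vs 'c' => same
  Position 6: 'c' vs 'd' => differ
  Position 7: 'c' vs 'c' => same
  Position 8: 'd' vs 'd' => same
Total differences (Hamming distance): 5

5


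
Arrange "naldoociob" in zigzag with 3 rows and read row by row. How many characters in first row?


Zigzag "naldoociob" into 3 rows:
Placing characters:
  'n' => row 0
  'a' => row 1
  'l' => row 2
  'd' => row 1
  'o' => row 0
  'o' => row 1
  'c' => row 2
  'i' => row 1
  'o' => row 0
  'b' => row 1
Rows:
  Row 0: "noo"
  Row 1: "adoib"
  Row 2: "lc"
First row length: 3

3


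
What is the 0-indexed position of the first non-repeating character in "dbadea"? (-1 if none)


Input: dbadea
Character frequencies:
  'a': 2
  'b': 1
  'd': 2
  'e': 1
Scanning left to right for freq == 1:
  Position 0 ('d'): freq=2, skip
  Position 1 ('b'): unique! => answer = 1

1


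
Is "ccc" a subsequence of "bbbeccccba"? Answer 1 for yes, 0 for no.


Check if "ccc" is a subsequence of "bbbeccccba"
Greedy scan:
  Position 0 ('b'): no match needed
  Position 1 ('b'): no match needed
  Position 2 ('b'): no match needed
  Position 3 ('e'): no match needed
  Position 4 ('c'): matches sub[0] = 'c'
  Position 5 ('c'): matches sub[1] = 'c'
  Position 6 ('c'): matches sub[2] = 'c'
  Position 7 ('c'): no match needed
  Position 8 ('b'): no match needed
  Position 9 ('a'): no match needed
All 3 characters matched => is a subsequence

1


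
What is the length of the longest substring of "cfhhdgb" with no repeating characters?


Input: "cfhhdgb"
Sliding window (track last position of each char):
  Position 0 ('c'): window [0,0] length 1 -- new best
  Position 1 ('f'): window [0,1] length 2 -- new best
  Position 2 ('h'): window [0,2] length 3 -- new best
  Position 3 ('h'): repeat (last at 2), move window start to 3
  Position 3 ('h'): window [3,3] length 1
  Position 4 ('d'): window [3,4] length 2
  Position 5 ('g'): window [3,5] length 3
  Position 6 ('b'): window [3,6] length 4 -- new best
Longest substring with no repeats: "hdgb" with length 4

4


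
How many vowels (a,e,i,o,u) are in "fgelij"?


Input: fgelij
Checking each character:
  'f' at position 0: consonant
  'g' at position 1: consonant
  'e' at position 2: vowel (running total: 1)
  'l' at position 3: consonant
  'i' at position 4: vowel (running total: 2)
  'j' at position 5: consonant
Total vowels: 2

2


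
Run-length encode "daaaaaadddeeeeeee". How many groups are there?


Input: daaaaaadddeeeeeee
Scanning for consecutive runs:
  Group 1: 'd' x 1 (positions 0-0)
  Group 2: 'a' x 6 (positions 1-6)
  Group 3: 'd' x 3 (positions 7-9)
  Group 4: 'e' x 7 (positions 10-16)
Total groups: 4

4


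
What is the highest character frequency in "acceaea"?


Input: acceaea
Character counts:
  'a': 3
  'c': 2
  'e': 2
Maximum frequency: 3

3


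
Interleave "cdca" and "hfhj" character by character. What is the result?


Interleaving "cdca" and "hfhj":
  Position 0: 'c' from first, 'h' from second => "ch"
  Position 1: 'd' from first, 'f' from second => "df"
  Position 2: 'c' from first, 'h' from second => "ch"
  Position 3: 'a' from first, 'j' from second => "aj"
Result: chdfchaj

chdfchaj


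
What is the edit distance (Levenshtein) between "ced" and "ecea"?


Computing edit distance: "ced" -> "ecea"
DP table:
           e    c    e    a
      0    1    2    3    4
  c   1    1    1    2    3
  e   2    1    2    1    2
  d   3    2    2    2    2
Edit distance = dp[3][4] = 2

2


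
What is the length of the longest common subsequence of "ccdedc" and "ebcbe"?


LCS of "ccdedc" and "ebcbe"
DP table:
           e    b    c    b    e
      0    0    0    0    0    0
  c   0    0    0    1    1    1
  c   0    0    0    1    1    1
  d   0    0    0    1    1    1
  e   0    1    1    1    1    2
  d   0    1    1    1    1    2
  c   0    1    1    2    2    2
LCS length = dp[6][5] = 2

2


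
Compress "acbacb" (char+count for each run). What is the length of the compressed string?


Input: acbacb
Runs:
  'a' x 1 => "a1"
  'c' x 1 => "c1"
  'b' x 1 => "b1"
  'a' x 1 => "a1"
  'c' x 1 => "c1"
  'b' x 1 => "b1"
Compressed: "a1c1b1a1c1b1"
Compressed length: 12

12


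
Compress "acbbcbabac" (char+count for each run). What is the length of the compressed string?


Input: acbbcbabac
Runs:
  'a' x 1 => "a1"
  'c' x 1 => "c1"
  'b' x 2 => "b2"
  'c' x 1 => "c1"
  'b' x 1 => "b1"
  'a' x 1 => "a1"
  'b' x 1 => "b1"
  'a' x 1 => "a1"
  'c' x 1 => "c1"
Compressed: "a1c1b2c1b1a1b1a1c1"
Compressed length: 18

18


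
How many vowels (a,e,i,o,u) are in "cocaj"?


Input: cocaj
Checking each character:
  'c' at position 0: consonant
  'o' at position 1: vowel (running total: 1)
  'c' at position 2: consonant
  'a' at position 3: vowel (running total: 2)
  'j' at position 4: consonant
Total vowels: 2

2


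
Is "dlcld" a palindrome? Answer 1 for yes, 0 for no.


Input: dlcld
Reversed: dlcld
  Compare pos 0 ('d') with pos 4 ('d'): match
  Compare pos 1 ('l') with pos 3 ('l'): match
Result: palindrome

1


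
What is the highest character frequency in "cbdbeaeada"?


Input: cbdbeaeada
Character counts:
  'a': 3
  'b': 2
  'c': 1
  'd': 2
  'e': 2
Maximum frequency: 3

3


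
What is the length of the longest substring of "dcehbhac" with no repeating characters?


Input: "dcehbhac"
Sliding window (track last position of each char):
  Position 0 ('d'): window [0,0] length 1 -- new best
  Position 1 ('c'): window [0,1] length 2 -- new best
  Position 2 ('e'): window [0,2] length 3 -- new best
  Position 3 ('h'): window [0,3] length 4 -- new best
  Position 4 ('b'): window [0,4] length 5 -- new best
  Position 5 ('h'): repeat (last at 3), move window start to 4
  Position 5 ('h'): window [4,5] length 2
  Position 6 ('a'): window [4,6] length 3
  Position 7 ('c'): window [4,7] length 4
Longest substring with no repeats: "dcehb" with length 5

5


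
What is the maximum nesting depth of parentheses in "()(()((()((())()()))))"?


Input: "()(()((()((())()()))))"
Tracking depth:
  Position 0 '(': depth becomes 1
  Position 1 ')': depth becomes 0
  Position 2 '(': depth becomes 1
  Position 3 '(': depth becomes 2
  Position 4 ')': depth becomes 1
  Position 5 '(': depth becomes 2
  Position 6 '(': depth becomes 3
  Position 7 '(': depth becomes 4
  Position 8 ')': depth becomes 3
  Position 9 '(': depth becomes 4
  Position 10 '(': depth becomes 5
  Position 11 '(': depth becomes 6
  Position 12 ')': depth becomes 5
  Position 13 ')': depth becomes 4
  Position 14 '(': depth becomes 5
  Position 15 ')': depth becomes 4
  Position 16 '(': depth becomes 5
  Position 17 ')': depth becomes 4
  Position 18 ')': depth becomes 3
  Position 19 ')': depth becomes 2
  Position 20 ')': depth becomes 1
  Position 21 ')': depth becomes 0
Maximum depth reached: 6

6


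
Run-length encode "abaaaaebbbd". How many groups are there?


Input: abaaaaebbbd
Scanning for consecutive runs:
  Group 1: 'a' x 1 (positions 0-0)
  Group 2: 'b' x 1 (positions 1-1)
  Group 3: 'a' x 4 (positions 2-5)
  Group 4: 'e' x 1 (positions 6-6)
  Group 5: 'b' x 3 (positions 7-9)
  Group 6: 'd' x 1 (positions 10-10)
Total groups: 6

6


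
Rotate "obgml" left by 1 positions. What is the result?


Input: "obgml", rotate left by 1
First 1 characters: "o"
Remaining characters: "bgml"
Concatenate remaining + first: "bgml" + "o" = "bgmlo"

bgmlo


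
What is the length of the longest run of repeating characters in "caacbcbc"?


Input: "caacbcbc"
Scanning for longest run:
  Position 1 ('a'): new char, reset run to 1
  Position 2 ('a'): continues run of 'a', length=2
  Position 3 ('c'): new char, reset run to 1
  Position 4 ('b'): new char, reset run to 1
  Position 5 ('c'): new char, reset run to 1
  Position 6 ('b'): new char, reset run to 1
  Position 7 ('c'): new char, reset run to 1
Longest run: 'a' with length 2

2


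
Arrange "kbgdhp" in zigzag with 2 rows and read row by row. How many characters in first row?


Zigzag "kbgdhp" into 2 rows:
Placing characters:
  'k' => row 0
  'b' => row 1
  'g' => row 0
  'd' => row 1
  'h' => row 0
  'p' => row 1
Rows:
  Row 0: "kgh"
  Row 1: "bdp"
First row length: 3

3


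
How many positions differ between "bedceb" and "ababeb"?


Comparing "bedceb" and "ababeb" position by position:
  Position 0: 'b' vs 'a' => DIFFER
  Position 1: 'e' vs 'b' => DIFFER
  Position 2: 'd' vs 'a' => DIFFER
  Position 3: 'c' vs 'b' => DIFFER
  Position 4: 'e' vs 'e' => same
  Position 5: 'b' vs 'b' => same
Positions that differ: 4

4


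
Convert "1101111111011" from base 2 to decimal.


Input: "1101111111011" in base 2
Positional expansion:
  Digit '1' (value 1) x 2^12 = 4096
  Digit '1' (value 1) x 2^11 = 2048
  Digit '0' (value 0) x 2^10 = 0
  Digit '1' (value 1) x 2^9 = 512
  Digit '1' (value 1) x 2^8 = 256
  Digit '1' (value 1) x 2^7 = 128
  Digit '1' (value 1) x 2^6 = 64
  Digit '1' (value 1) x 2^5 = 32
  Digit '1' (value 1) x 2^4 = 16
  Digit '1' (value 1) x 2^3 = 8
  Digit '0' (value 0) x 2^2 = 0
  Digit '1' (value 1) x 2^1 = 2
  Digit '1' (value 1) x 2^0 = 1
Sum = 7163

7163


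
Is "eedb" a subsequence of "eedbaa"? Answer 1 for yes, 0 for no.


Check if "eedb" is a subsequence of "eedbaa"
Greedy scan:
  Position 0 ('e'): matches sub[0] = 'e'
  Position 1 ('e'): matches sub[1] = 'e'
  Position 2 ('d'): matches sub[2] = 'd'
  Position 3 ('b'): matches sub[3] = 'b'
  Position 4 ('a'): no match needed
  Position 5 ('a'): no match needed
All 4 characters matched => is a subsequence

1


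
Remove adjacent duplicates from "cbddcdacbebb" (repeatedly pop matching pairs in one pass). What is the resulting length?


Input: cbddcdacbebb
Stack-based adjacent duplicate removal:
  Read 'c': push. Stack: c
  Read 'b': push. Stack: cb
  Read 'd': push. Stack: cbd
  Read 'd': matches stack top 'd' => pop. Stack: cb
  Read 'c': push. Stack: cbc
  Read 'd': push. Stack: cbcd
  Read 'a': push. Stack: cbcda
  Read 'c': push. Stack: cbcdac
  Read 'b': push. Stack: cbcdacb
  Read 'e': push. Stack: cbcdacbe
  Read 'b': push. Stack: cbcdacbeb
  Read 'b': matches stack top 'b' => pop. Stack: cbcdacbe
Final stack: "cbcdacbe" (length 8)

8


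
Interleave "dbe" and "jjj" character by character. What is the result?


Interleaving "dbe" and "jjj":
  Position 0: 'd' from first, 'j' from second => "dj"
  Position 1: 'b' from first, 'j' from second => "bj"
  Position 2: 'e' from first, 'j' from second => "ej"
Result: djbjej

djbjej


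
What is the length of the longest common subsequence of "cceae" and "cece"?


LCS of "cceae" and "cece"
DP table:
           c    e    c    e
      0    0    0    0    0
  c   0    1    1    1    1
  c   0    1    1    2    2
  e   0    1    2    2    3
  a   0    1    2    2    3
  e   0    1    2    2    3
LCS length = dp[5][4] = 3

3


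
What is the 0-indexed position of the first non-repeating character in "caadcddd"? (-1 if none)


Input: caadcddd
Character frequencies:
  'a': 2
  'c': 2
  'd': 4
Scanning left to right for freq == 1:
  Position 0 ('c'): freq=2, skip
  Position 1 ('a'): freq=2, skip
  Position 2 ('a'): freq=2, skip
  Position 3 ('d'): freq=4, skip
  Position 4 ('c'): freq=2, skip
  Position 5 ('d'): freq=4, skip
  Position 6 ('d'): freq=4, skip
  Position 7 ('d'): freq=4, skip
  No unique character found => answer = -1

-1


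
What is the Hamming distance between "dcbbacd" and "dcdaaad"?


Comparing "dcbbacd" and "dcdaaad" position by position:
  Position 0: 'd' vs 'd' => same
  Position 1: 'c' vs 'c' => same
  Position 2: 'b' vs 'd' => differ
  Position 3: 'b' vs 'a' => differ
  Position 4: 'a' vs 'a' => same
  Position 5: 'c' vs 'a' => differ
  Position 6: 'd' vs 'd' => same
Total differences (Hamming distance): 3

3


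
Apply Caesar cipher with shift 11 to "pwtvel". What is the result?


Caesar cipher: shift "pwtvel" by 11
  'p' (pos 15) + 11 = pos 0 = 'a'
  'w' (pos 22) + 11 = pos 7 = 'h'
  't' (pos 19) + 11 = pos 4 = 'e'
  'v' (pos 21) + 11 = pos 6 = 'g'
  'e' (pos 4) + 11 = pos 15 = 'p'
  'l' (pos 11) + 11 = pos 22 = 'w'
Result: ahegpw

ahegpw


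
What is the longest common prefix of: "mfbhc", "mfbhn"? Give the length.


Words: mfbhc, mfbhn
  Position 0: all 'm' => match
  Position 1: all 'f' => match
  Position 2: all 'b' => match
  Position 3: all 'h' => match
  Position 4: ('c', 'n') => mismatch, stop
LCP = "mfbh" (length 4)

4


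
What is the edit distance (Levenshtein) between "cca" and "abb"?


Computing edit distance: "cca" -> "abb"
DP table:
           a    b    b
      0    1    2    3
  c   1    1    2    3
  c   2    2    2    3
  a   3    2    3    3
Edit distance = dp[3][3] = 3

3


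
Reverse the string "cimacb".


Input: cimacb
Reading characters right to left:
  Position 5: 'b'
  Position 4: 'c'
  Position 3: 'a'
  Position 2: 'm'
  Position 1: 'i'
  Position 0: 'c'
Reversed: bcamic

bcamic


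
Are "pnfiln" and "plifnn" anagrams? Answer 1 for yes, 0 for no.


Strings: "pnfiln", "plifnn"
Sorted first:  filnnp
Sorted second: filnnp
Sorted forms match => anagrams

1


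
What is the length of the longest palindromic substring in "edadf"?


Input: "edadf"
Checking substrings for palindromes:
  [1:4] "dad" (len 3) => palindrome
Longest palindromic substring: "dad" with length 3

3


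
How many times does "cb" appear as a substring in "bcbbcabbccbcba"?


Searching for "cb" in "bcbbcabbccbcba"
Scanning each position:
  Position 0: "bc" => no
  Position 1: "cb" => MATCH
  Position 2: "bb" => no
  Position 3: "bc" => no
  Position 4: "ca" => no
  Position 5: "ab" => no
  Position 6: "bb" => no
  Position 7: "bc" => no
  Position 8: "cc" => no
  Position 9: "cb" => MATCH
  Position 10: "bc" => no
  Position 11: "cb" => MATCH
  Position 12: "ba" => no
Total occurrences: 3

3


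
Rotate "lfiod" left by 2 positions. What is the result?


Input: "lfiod", rotate left by 2
First 2 characters: "lf"
Remaining characters: "iod"
Concatenate remaining + first: "iod" + "lf" = "iodlf"

iodlf


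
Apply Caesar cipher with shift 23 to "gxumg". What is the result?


Caesar cipher: shift "gxumg" by 23
  'g' (pos 6) + 23 = pos 3 = 'd'
  'x' (pos 23) + 23 = pos 20 = 'u'
  'u' (pos 20) + 23 = pos 17 = 'r'
  'm' (pos 12) + 23 = pos 9 = 'j'
  'g' (pos 6) + 23 = pos 3 = 'd'
Result: durjd

durjd


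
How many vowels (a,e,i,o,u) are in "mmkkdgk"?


Input: mmkkdgk
Checking each character:
  'm' at position 0: consonant
  'm' at position 1: consonant
  'k' at position 2: consonant
  'k' at position 3: consonant
  'd' at position 4: consonant
  'g' at position 5: consonant
  'k' at position 6: consonant
Total vowels: 0

0


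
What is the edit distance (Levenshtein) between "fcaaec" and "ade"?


Computing edit distance: "fcaaec" -> "ade"
DP table:
           a    d    e
      0    1    2    3
  f   1    1    2    3
  c   2    2    2    3
  a   3    2    3    3
  a   4    3    3    4
  e   5    4    4    3
  c   6    5    5    4
Edit distance = dp[6][3] = 4

4


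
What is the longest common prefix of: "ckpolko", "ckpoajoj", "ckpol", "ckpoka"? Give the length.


Words: ckpolko, ckpoajoj, ckpol, ckpoka
  Position 0: all 'c' => match
  Position 1: all 'k' => match
  Position 2: all 'p' => match
  Position 3: all 'o' => match
  Position 4: ('l', 'a', 'l', 'k') => mismatch, stop
LCP = "ckpo" (length 4)

4


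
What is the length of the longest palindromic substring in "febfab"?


Input: "febfab"
Checking substrings for palindromes:
  No multi-char palindromic substrings found
Longest palindromic substring: "f" with length 1

1


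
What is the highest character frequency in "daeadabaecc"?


Input: daeadabaecc
Character counts:
  'a': 4
  'b': 1
  'c': 2
  'd': 2
  'e': 2
Maximum frequency: 4

4


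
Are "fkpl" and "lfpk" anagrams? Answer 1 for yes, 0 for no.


Strings: "fkpl", "lfpk"
Sorted first:  fklp
Sorted second: fklp
Sorted forms match => anagrams

1


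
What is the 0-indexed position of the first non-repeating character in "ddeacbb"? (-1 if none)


Input: ddeacbb
Character frequencies:
  'a': 1
  'b': 2
  'c': 1
  'd': 2
  'e': 1
Scanning left to right for freq == 1:
  Position 0 ('d'): freq=2, skip
  Position 1 ('d'): freq=2, skip
  Position 2 ('e'): unique! => answer = 2

2


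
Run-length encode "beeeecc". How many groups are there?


Input: beeeecc
Scanning for consecutive runs:
  Group 1: 'b' x 1 (positions 0-0)
  Group 2: 'e' x 4 (positions 1-4)
  Group 3: 'c' x 2 (positions 5-6)
Total groups: 3

3


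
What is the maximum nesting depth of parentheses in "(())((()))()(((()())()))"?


Input: "(())((()))()(((()())()))"
Tracking depth:
  Position 0 '(': depth becomes 1
  Position 1 '(': depth becomes 2
  Position 2 ')': depth becomes 1
  Position 3 ')': depth becomes 0
  Position 4 '(': depth becomes 1
  Position 5 '(': depth becomes 2
  Position 6 '(': depth becomes 3
  Position 7 ')': depth becomes 2
  Position 8 ')': depth becomes 1
  Position 9 ')': depth becomes 0
  Position 10 '(': depth becomes 1
  Position 11 ')': depth becomes 0
  Position 12 '(': depth becomes 1
  Position 13 '(': depth becomes 2
  Position 14 '(': depth becomes 3
  Position 15 '(': depth becomes 4
  Position 16 ')': depth becomes 3
  Position 17 '(': depth becomes 4
  Position 18 ')': depth becomes 3
  Position 19 ')': depth becomes 2
  Position 20 '(': depth becomes 3
  Position 21 ')': depth becomes 2
  Position 22 ')': depth becomes 1
  Position 23 ')': depth becomes 0
Maximum depth reached: 4

4


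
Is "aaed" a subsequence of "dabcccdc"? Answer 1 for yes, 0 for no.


Check if "aaed" is a subsequence of "dabcccdc"
Greedy scan:
  Position 0 ('d'): no match needed
  Position 1 ('a'): matches sub[0] = 'a'
  Position 2 ('b'): no match needed
  Position 3 ('c'): no match needed
  Position 4 ('c'): no match needed
  Position 5 ('c'): no match needed
  Position 6 ('d'): no match needed
  Position 7 ('c'): no match needed
Only matched 1/4 characters => not a subsequence

0


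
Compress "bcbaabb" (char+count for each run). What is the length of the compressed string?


Input: bcbaabb
Runs:
  'b' x 1 => "b1"
  'c' x 1 => "c1"
  'b' x 1 => "b1"
  'a' x 2 => "a2"
  'b' x 2 => "b2"
Compressed: "b1c1b1a2b2"
Compressed length: 10

10


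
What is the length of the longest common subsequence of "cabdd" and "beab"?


LCS of "cabdd" and "beab"
DP table:
           b    e    a    b
      0    0    0    0    0
  c   0    0    0    0    0
  a   0    0    0    1    1
  b   0    1    1    1    2
  d   0    1    1    1    2
  d   0    1    1    1    2
LCS length = dp[5][4] = 2

2


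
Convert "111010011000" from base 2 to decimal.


Input: "111010011000" in base 2
Positional expansion:
  Digit '1' (value 1) x 2^11 = 2048
  Digit '1' (value 1) x 2^10 = 1024
  Digit '1' (value 1) x 2^9 = 512
  Digit '0' (value 0) x 2^8 = 0
  Digit '1' (value 1) x 2^7 = 128
  Digit '0' (value 0) x 2^6 = 0
  Digit '0' (value 0) x 2^5 = 0
  Digit '1' (value 1) x 2^4 = 16
  Digit '1' (value 1) x 2^3 = 8
  Digit '0' (value 0) x 2^2 = 0
  Digit '0' (value 0) x 2^1 = 0
  Digit '0' (value 0) x 2^0 = 0
Sum = 3736

3736


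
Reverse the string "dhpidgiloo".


Input: dhpidgiloo
Reading characters right to left:
  Position 9: 'o'
  Position 8: 'o'
  Position 7: 'l'
  Position 6: 'i'
  Position 5: 'g'
  Position 4: 'd'
  Position 3: 'i'
  Position 2: 'p'
  Position 1: 'h'
  Position 0: 'd'
Reversed: ooligdiphd

ooligdiphd


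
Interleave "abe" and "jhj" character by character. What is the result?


Interleaving "abe" and "jhj":
  Position 0: 'a' from first, 'j' from second => "aj"
  Position 1: 'b' from first, 'h' from second => "bh"
  Position 2: 'e' from first, 'j' from second => "ej"
Result: ajbhej

ajbhej


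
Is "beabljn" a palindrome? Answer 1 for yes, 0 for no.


Input: beabljn
Reversed: njlbaeb
  Compare pos 0 ('b') with pos 6 ('n'): MISMATCH
  Compare pos 1 ('e') with pos 5 ('j'): MISMATCH
  Compare pos 2 ('a') with pos 4 ('l'): MISMATCH
Result: not a palindrome

0


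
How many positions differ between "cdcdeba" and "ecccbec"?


Comparing "cdcdeba" and "ecccbec" position by position:
  Position 0: 'c' vs 'e' => DIFFER
  Position 1: 'd' vs 'c' => DIFFER
  Position 2: 'c' vs 'c' => same
  Position 3: 'd' vs 'c' => DIFFER
  Position 4: 'e' vs 'b' => DIFFER
  Position 5: 'b' vs 'e' => DIFFER
  Position 6: 'a' vs 'c' => DIFFER
Positions that differ: 6

6


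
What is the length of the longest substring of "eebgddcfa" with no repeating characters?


Input: "eebgddcfa"
Sliding window (track last position of each char):
  Position 0 ('e'): window [0,0] length 1 -- new best
  Position 1 ('e'): repeat (last at 0), move window start to 1
  Position 1 ('e'): window [1,1] length 1
  Position 2 ('b'): window [1,2] length 2 -- new best
  Position 3 ('g'): window [1,3] length 3 -- new best
  Position 4 ('d'): window [1,4] length 4 -- new best
  Position 5 ('d'): repeat (last at 4), move window start to 5
  Position 5 ('d'): window [5,5] length 1
  Position 6 ('c'): window [5,6] length 2
  Position 7 ('f'): window [5,7] length 3
  Position 8 ('a'): window [5,8] length 4
Longest substring with no repeats: "ebgd" with length 4

4


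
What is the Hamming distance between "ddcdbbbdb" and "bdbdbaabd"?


Comparing "ddcdbbbdb" and "bdbdbaabd" position by position:
  Position 0: 'd' vs 'b' => differ
  Position 1: 'd' vs 'd' => same
  Position 2: 'c' vs 'b' => differ
  Position 3: 'd' vs 'd' => same
  Position 4: 'b' vs 'b' => same
  Position 5: 'b' vs 'a' => differ
  Position 6: 'b' vs 'a' => differ
  Position 7: 'd' vs 'b' => differ
  Position 8: 'b' vs 'd' => differ
Total differences (Hamming distance): 6

6


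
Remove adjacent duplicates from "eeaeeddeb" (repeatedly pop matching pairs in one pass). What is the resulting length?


Input: eeaeeddeb
Stack-based adjacent duplicate removal:
  Read 'e': push. Stack: e
  Read 'e': matches stack top 'e' => pop. Stack: (empty)
  Read 'a': push. Stack: a
  Read 'e': push. Stack: ae
  Read 'e': matches stack top 'e' => pop. Stack: a
  Read 'd': push. Stack: ad
  Read 'd': matches stack top 'd' => pop. Stack: a
  Read 'e': push. Stack: ae
  Read 'b': push. Stack: aeb
Final stack: "aeb" (length 3)

3


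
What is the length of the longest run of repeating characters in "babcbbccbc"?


Input: "babcbbccbc"
Scanning for longest run:
  Position 1 ('a'): new char, reset run to 1
  Position 2 ('b'): new char, reset run to 1
  Position 3 ('c'): new char, reset run to 1
  Position 4 ('b'): new char, reset run to 1
  Position 5 ('b'): continues run of 'b', length=2
  Position 6 ('c'): new char, reset run to 1
  Position 7 ('c'): continues run of 'c', length=2
  Position 8 ('b'): new char, reset run to 1
  Position 9 ('c'): new char, reset run to 1
Longest run: 'b' with length 2

2


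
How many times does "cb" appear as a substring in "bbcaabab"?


Searching for "cb" in "bbcaabab"
Scanning each position:
  Position 0: "bb" => no
  Position 1: "bc" => no
  Position 2: "ca" => no
  Position 3: "aa" => no
  Position 4: "ab" => no
  Position 5: "ba" => no
  Position 6: "ab" => no
Total occurrences: 0

0


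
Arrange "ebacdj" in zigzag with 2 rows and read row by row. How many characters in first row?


Zigzag "ebacdj" into 2 rows:
Placing characters:
  'e' => row 0
  'b' => row 1
  'a' => row 0
  'c' => row 1
  'd' => row 0
  'j' => row 1
Rows:
  Row 0: "ead"
  Row 1: "bcj"
First row length: 3

3


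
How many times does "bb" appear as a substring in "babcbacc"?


Searching for "bb" in "babcbacc"
Scanning each position:
  Position 0: "ba" => no
  Position 1: "ab" => no
  Position 2: "bc" => no
  Position 3: "cb" => no
  Position 4: "ba" => no
  Position 5: "ac" => no
  Position 6: "cc" => no
Total occurrences: 0

0


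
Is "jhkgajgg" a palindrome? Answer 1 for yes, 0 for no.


Input: jhkgajgg
Reversed: ggjagkhj
  Compare pos 0 ('j') with pos 7 ('g'): MISMATCH
  Compare pos 1 ('h') with pos 6 ('g'): MISMATCH
  Compare pos 2 ('k') with pos 5 ('j'): MISMATCH
  Compare pos 3 ('g') with pos 4 ('a'): MISMATCH
Result: not a palindrome

0


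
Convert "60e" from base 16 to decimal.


Input: "60e" in base 16
Positional expansion:
  Digit '6' (value 6) x 16^2 = 1536
  Digit '0' (value 0) x 16^1 = 0
  Digit 'e' (value 14) x 16^0 = 14
Sum = 1550

1550


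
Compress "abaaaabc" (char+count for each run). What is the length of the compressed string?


Input: abaaaabc
Runs:
  'a' x 1 => "a1"
  'b' x 1 => "b1"
  'a' x 4 => "a4"
  'b' x 1 => "b1"
  'c' x 1 => "c1"
Compressed: "a1b1a4b1c1"
Compressed length: 10

10


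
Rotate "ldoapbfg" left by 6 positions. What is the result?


Input: "ldoapbfg", rotate left by 6
First 6 characters: "ldoapb"
Remaining characters: "fg"
Concatenate remaining + first: "fg" + "ldoapb" = "fgldoapb"

fgldoapb


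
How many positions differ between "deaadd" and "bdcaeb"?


Comparing "deaadd" and "bdcaeb" position by position:
  Position 0: 'd' vs 'b' => DIFFER
  Position 1: 'e' vs 'd' => DIFFER
  Position 2: 'a' vs 'c' => DIFFER
  Position 3: 'a' vs 'a' => same
  Position 4: 'd' vs 'e' => DIFFER
  Position 5: 'd' vs 'b' => DIFFER
Positions that differ: 5

5


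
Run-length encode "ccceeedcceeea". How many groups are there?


Input: ccceeedcceeea
Scanning for consecutive runs:
  Group 1: 'c' x 3 (positions 0-2)
  Group 2: 'e' x 3 (positions 3-5)
  Group 3: 'd' x 1 (positions 6-6)
  Group 4: 'c' x 2 (positions 7-8)
  Group 5: 'e' x 3 (positions 9-11)
  Group 6: 'a' x 1 (positions 12-12)
Total groups: 6

6


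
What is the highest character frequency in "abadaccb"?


Input: abadaccb
Character counts:
  'a': 3
  'b': 2
  'c': 2
  'd': 1
Maximum frequency: 3

3


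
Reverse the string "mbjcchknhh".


Input: mbjcchknhh
Reading characters right to left:
  Position 9: 'h'
  Position 8: 'h'
  Position 7: 'n'
  Position 6: 'k'
  Position 5: 'h'
  Position 4: 'c'
  Position 3: 'c'
  Position 2: 'j'
  Position 1: 'b'
  Position 0: 'm'
Reversed: hhnkhccjbm

hhnkhccjbm


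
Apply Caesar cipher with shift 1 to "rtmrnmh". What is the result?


Caesar cipher: shift "rtmrnmh" by 1
  'r' (pos 17) + 1 = pos 18 = 's'
  't' (pos 19) + 1 = pos 20 = 'u'
  'm' (pos 12) + 1 = pos 13 = 'n'
  'r' (pos 17) + 1 = pos 18 = 's'
  'n' (pos 13) + 1 = pos 14 = 'o'
  'm' (pos 12) + 1 = pos 13 = 'n'
  'h' (pos 7) + 1 = pos 8 = 'i'
Result: sunsoni

sunsoni


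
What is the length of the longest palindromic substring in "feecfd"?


Input: "feecfd"
Checking substrings for palindromes:
  [1:3] "ee" (len 2) => palindrome
Longest palindromic substring: "ee" with length 2

2


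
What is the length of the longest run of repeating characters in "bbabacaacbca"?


Input: "bbabacaacbca"
Scanning for longest run:
  Position 1 ('b'): continues run of 'b', length=2
  Position 2 ('a'): new char, reset run to 1
  Position 3 ('b'): new char, reset run to 1
  Position 4 ('a'): new char, reset run to 1
  Position 5 ('c'): new char, reset run to 1
  Position 6 ('a'): new char, reset run to 1
  Position 7 ('a'): continues run of 'a', length=2
  Position 8 ('c'): new char, reset run to 1
  Position 9 ('b'): new char, reset run to 1
  Position 10 ('c'): new char, reset run to 1
  Position 11 ('a'): new char, reset run to 1
Longest run: 'b' with length 2

2


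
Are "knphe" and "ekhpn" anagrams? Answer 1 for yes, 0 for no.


Strings: "knphe", "ekhpn"
Sorted first:  ehknp
Sorted second: ehknp
Sorted forms match => anagrams

1


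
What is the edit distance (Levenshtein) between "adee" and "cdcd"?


Computing edit distance: "adee" -> "cdcd"
DP table:
           c    d    c    d
      0    1    2    3    4
  a   1    1    2    3    4
  d   2    2    1    2    3
  e   3    3    2    2    3
  e   4    4    3    3    3
Edit distance = dp[4][4] = 3

3


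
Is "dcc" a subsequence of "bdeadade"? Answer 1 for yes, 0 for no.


Check if "dcc" is a subsequence of "bdeadade"
Greedy scan:
  Position 0 ('b'): no match needed
  Position 1 ('d'): matches sub[0] = 'd'
  Position 2 ('e'): no match needed
  Position 3 ('a'): no match needed
  Position 4 ('d'): no match needed
  Position 5 ('a'): no match needed
  Position 6 ('d'): no match needed
  Position 7 ('e'): no match needed
Only matched 1/3 characters => not a subsequence

0


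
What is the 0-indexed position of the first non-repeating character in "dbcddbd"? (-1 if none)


Input: dbcddbd
Character frequencies:
  'b': 2
  'c': 1
  'd': 4
Scanning left to right for freq == 1:
  Position 0 ('d'): freq=4, skip
  Position 1 ('b'): freq=2, skip
  Position 2 ('c'): unique! => answer = 2

2


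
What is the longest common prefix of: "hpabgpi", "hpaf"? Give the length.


Words: hpabgpi, hpaf
  Position 0: all 'h' => match
  Position 1: all 'p' => match
  Position 2: all 'a' => match
  Position 3: ('b', 'f') => mismatch, stop
LCP = "hpa" (length 3)

3


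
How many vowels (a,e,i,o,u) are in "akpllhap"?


Input: akpllhap
Checking each character:
  'a' at position 0: vowel (running total: 1)
  'k' at position 1: consonant
  'p' at position 2: consonant
  'l' at position 3: consonant
  'l' at position 4: consonant
  'h' at position 5: consonant
  'a' at position 6: vowel (running total: 2)
  'p' at position 7: consonant
Total vowels: 2

2


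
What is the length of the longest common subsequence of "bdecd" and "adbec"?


LCS of "bdecd" and "adbec"
DP table:
           a    d    b    e    c
      0    0    0    0    0    0
  b   0    0    0    1    1    1
  d   0    0    1    1    1    1
  e   0    0    1    1    2    2
  c   0    0    1    1    2    3
  d   0    0    1    1    2    3
LCS length = dp[5][5] = 3

3


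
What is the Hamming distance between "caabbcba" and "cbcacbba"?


Comparing "caabbcba" and "cbcacbba" position by position:
  Position 0: 'c' vs 'c' => same
  Position 1: 'a' vs 'b' => differ
  Position 2: 'a' vs 'c' => differ
  Position 3: 'b' vs 'a' => differ
  Position 4: 'b' vs 'c' => differ
  Position 5: 'c' vs 'b' => differ
  Position 6: 'b' vs 'b' => same
  Position 7: 'a' vs 'a' => same
Total differences (Hamming distance): 5

5


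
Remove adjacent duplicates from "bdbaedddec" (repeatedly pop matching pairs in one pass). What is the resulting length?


Input: bdbaedddec
Stack-based adjacent duplicate removal:
  Read 'b': push. Stack: b
  Read 'd': push. Stack: bd
  Read 'b': push. Stack: bdb
  Read 'a': push. Stack: bdba
  Read 'e': push. Stack: bdbae
  Read 'd': push. Stack: bdbaed
  Read 'd': matches stack top 'd' => pop. Stack: bdbae
  Read 'd': push. Stack: bdbaed
  Read 'e': push. Stack: bdbaede
  Read 'c': push. Stack: bdbaedec
Final stack: "bdbaedec" (length 8)

8


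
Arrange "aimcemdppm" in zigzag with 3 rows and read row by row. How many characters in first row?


Zigzag "aimcemdppm" into 3 rows:
Placing characters:
  'a' => row 0
  'i' => row 1
  'm' => row 2
  'c' => row 1
  'e' => row 0
  'm' => row 1
  'd' => row 2
  'p' => row 1
  'p' => row 0
  'm' => row 1
Rows:
  Row 0: "aep"
  Row 1: "icmpm"
  Row 2: "md"
First row length: 3

3


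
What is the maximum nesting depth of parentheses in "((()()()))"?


Input: "((()()()))"
Tracking depth:
  Position 0 '(': depth becomes 1
  Position 1 '(': depth becomes 2
  Position 2 '(': depth becomes 3
  Position 3 ')': depth becomes 2
  Position 4 '(': depth becomes 3
  Position 5 ')': depth becomes 2
  Position 6 '(': depth becomes 3
  Position 7 ')': depth becomes 2
  Position 8 ')': depth becomes 1
  Position 9 ')': depth becomes 0
Maximum depth reached: 3

3


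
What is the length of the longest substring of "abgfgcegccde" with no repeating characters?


Input: "abgfgcegccde"
Sliding window (track last position of each char):
  Position 0 ('a'): window [0,0] length 1 -- new best
  Position 1 ('b'): window [0,1] length 2 -- new best
  Position 2 ('g'): window [0,2] length 3 -- new best
  Position 3 ('f'): window [0,3] length 4 -- new best
  Position 4 ('g'): repeat (last at 2), move window start to 3
  Position 4 ('g'): window [3,4] length 2
  Position 5 ('c'): window [3,5] length 3
  Position 6 ('e'): window [3,6] length 4
  Position 7 ('g'): repeat (last at 4), move window start to 5
  Position 7 ('g'): window [5,7] length 3
  Position 8 ('c'): repeat (last at 5), move window start to 6
  Position 8 ('c'): window [6,8] length 3
  Position 9 ('c'): repeat (last at 8), move window start to 9
  Position 9 ('c'): window [9,9] length 1
  Position 10 ('d'): window [9,10] length 2
  Position 11 ('e'): window [9,11] length 3
Longest substring with no repeats: "abgf" with length 4

4


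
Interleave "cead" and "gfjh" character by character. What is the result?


Interleaving "cead" and "gfjh":
  Position 0: 'c' from first, 'g' from second => "cg"
  Position 1: 'e' from first, 'f' from second => "ef"
  Position 2: 'a' from first, 'j' from second => "aj"
  Position 3: 'd' from first, 'h' from second => "dh"
Result: cgefajdh

cgefajdh


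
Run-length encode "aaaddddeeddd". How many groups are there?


Input: aaaddddeeddd
Scanning for consecutive runs:
  Group 1: 'a' x 3 (positions 0-2)
  Group 2: 'd' x 4 (positions 3-6)
  Group 3: 'e' x 2 (positions 7-8)
  Group 4: 'd' x 3 (positions 9-11)
Total groups: 4

4


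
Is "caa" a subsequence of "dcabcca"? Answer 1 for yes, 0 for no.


Check if "caa" is a subsequence of "dcabcca"
Greedy scan:
  Position 0 ('d'): no match needed
  Position 1 ('c'): matches sub[0] = 'c'
  Position 2 ('a'): matches sub[1] = 'a'
  Position 3 ('b'): no match needed
  Position 4 ('c'): no match needed
  Position 5 ('c'): no match needed
  Position 6 ('a'): matches sub[2] = 'a'
All 3 characters matched => is a subsequence

1


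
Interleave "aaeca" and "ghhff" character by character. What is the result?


Interleaving "aaeca" and "ghhff":
  Position 0: 'a' from first, 'g' from second => "ag"
  Position 1: 'a' from first, 'h' from second => "ah"
  Position 2: 'e' from first, 'h' from second => "eh"
  Position 3: 'c' from first, 'f' from second => "cf"
  Position 4: 'a' from first, 'f' from second => "af"
Result: agahehcfaf

agahehcfaf


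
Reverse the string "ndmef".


Input: ndmef
Reading characters right to left:
  Position 4: 'f'
  Position 3: 'e'
  Position 2: 'm'
  Position 1: 'd'
  Position 0: 'n'
Reversed: femdn

femdn


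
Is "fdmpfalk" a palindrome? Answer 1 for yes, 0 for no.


Input: fdmpfalk
Reversed: klafpmdf
  Compare pos 0 ('f') with pos 7 ('k'): MISMATCH
  Compare pos 1 ('d') with pos 6 ('l'): MISMATCH
  Compare pos 2 ('m') with pos 5 ('a'): MISMATCH
  Compare pos 3 ('p') with pos 4 ('f'): MISMATCH
Result: not a palindrome

0


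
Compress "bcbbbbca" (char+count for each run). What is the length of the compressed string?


Input: bcbbbbca
Runs:
  'b' x 1 => "b1"
  'c' x 1 => "c1"
  'b' x 4 => "b4"
  'c' x 1 => "c1"
  'a' x 1 => "a1"
Compressed: "b1c1b4c1a1"
Compressed length: 10

10


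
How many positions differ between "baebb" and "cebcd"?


Comparing "baebb" and "cebcd" position by position:
  Position 0: 'b' vs 'c' => DIFFER
  Position 1: 'a' vs 'e' => DIFFER
  Position 2: 'e' vs 'b' => DIFFER
  Position 3: 'b' vs 'c' => DIFFER
  Position 4: 'b' vs 'd' => DIFFER
Positions that differ: 5

5


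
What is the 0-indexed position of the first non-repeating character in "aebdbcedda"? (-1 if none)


Input: aebdbcedda
Character frequencies:
  'a': 2
  'b': 2
  'c': 1
  'd': 3
  'e': 2
Scanning left to right for freq == 1:
  Position 0 ('a'): freq=2, skip
  Position 1 ('e'): freq=2, skip
  Position 2 ('b'): freq=2, skip
  Position 3 ('d'): freq=3, skip
  Position 4 ('b'): freq=2, skip
  Position 5 ('c'): unique! => answer = 5

5


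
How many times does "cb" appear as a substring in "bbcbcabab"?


Searching for "cb" in "bbcbcabab"
Scanning each position:
  Position 0: "bb" => no
  Position 1: "bc" => no
  Position 2: "cb" => MATCH
  Position 3: "bc" => no
  Position 4: "ca" => no
  Position 5: "ab" => no
  Position 6: "ba" => no
  Position 7: "ab" => no
Total occurrences: 1

1


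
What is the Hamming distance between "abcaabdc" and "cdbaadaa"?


Comparing "abcaabdc" and "cdbaadaa" position by position:
  Position 0: 'a' vs 'c' => differ
  Position 1: 'b' vs 'd' => differ
  Position 2: 'c' vs 'b' => differ
  Position 3: 'a' vs 'a' => same
  Position 4: 'a' vs 'a' => same
  Position 5: 'b' vs 'd' => differ
  Position 6: 'd' vs 'a' => differ
  Position 7: 'c' vs 'a' => differ
Total differences (Hamming distance): 6

6
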